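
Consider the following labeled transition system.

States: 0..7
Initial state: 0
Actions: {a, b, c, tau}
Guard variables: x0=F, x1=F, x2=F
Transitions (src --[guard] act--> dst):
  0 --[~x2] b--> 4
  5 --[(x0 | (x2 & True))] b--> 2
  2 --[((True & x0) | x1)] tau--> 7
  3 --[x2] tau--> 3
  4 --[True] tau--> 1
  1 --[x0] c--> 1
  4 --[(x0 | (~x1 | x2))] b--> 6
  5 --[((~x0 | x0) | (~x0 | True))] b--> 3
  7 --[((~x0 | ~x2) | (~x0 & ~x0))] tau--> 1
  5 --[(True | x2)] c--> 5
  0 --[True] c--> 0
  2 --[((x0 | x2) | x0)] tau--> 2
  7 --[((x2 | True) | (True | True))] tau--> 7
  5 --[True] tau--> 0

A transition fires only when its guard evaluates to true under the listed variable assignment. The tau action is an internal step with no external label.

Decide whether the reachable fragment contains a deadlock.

Answer: DEADLOCK at state 1

Trace:
Reach set: {0,1,4,6}
  0: b→4  c→0  [deg 2]
  1: ∅  [STUCK]
  4: b→6  tau→1  [deg 2]
  6: ∅  [STUCK]
witness 1: b·tau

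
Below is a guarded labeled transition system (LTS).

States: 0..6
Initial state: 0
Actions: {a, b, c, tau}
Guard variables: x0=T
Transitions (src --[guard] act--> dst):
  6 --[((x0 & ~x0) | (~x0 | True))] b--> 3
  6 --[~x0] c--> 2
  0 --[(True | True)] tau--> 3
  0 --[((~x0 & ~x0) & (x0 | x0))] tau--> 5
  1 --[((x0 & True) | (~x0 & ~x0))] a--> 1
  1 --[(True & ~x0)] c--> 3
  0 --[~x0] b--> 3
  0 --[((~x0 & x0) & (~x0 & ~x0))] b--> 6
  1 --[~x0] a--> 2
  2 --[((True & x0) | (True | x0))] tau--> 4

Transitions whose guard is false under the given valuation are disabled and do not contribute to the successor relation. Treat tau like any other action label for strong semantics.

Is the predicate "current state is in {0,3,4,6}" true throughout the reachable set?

Answer: INVARIANT HOLDS

Trace:
Safe = {0,3,4,6}
Reach set: {0,3}
  0: ✓
  3: ✓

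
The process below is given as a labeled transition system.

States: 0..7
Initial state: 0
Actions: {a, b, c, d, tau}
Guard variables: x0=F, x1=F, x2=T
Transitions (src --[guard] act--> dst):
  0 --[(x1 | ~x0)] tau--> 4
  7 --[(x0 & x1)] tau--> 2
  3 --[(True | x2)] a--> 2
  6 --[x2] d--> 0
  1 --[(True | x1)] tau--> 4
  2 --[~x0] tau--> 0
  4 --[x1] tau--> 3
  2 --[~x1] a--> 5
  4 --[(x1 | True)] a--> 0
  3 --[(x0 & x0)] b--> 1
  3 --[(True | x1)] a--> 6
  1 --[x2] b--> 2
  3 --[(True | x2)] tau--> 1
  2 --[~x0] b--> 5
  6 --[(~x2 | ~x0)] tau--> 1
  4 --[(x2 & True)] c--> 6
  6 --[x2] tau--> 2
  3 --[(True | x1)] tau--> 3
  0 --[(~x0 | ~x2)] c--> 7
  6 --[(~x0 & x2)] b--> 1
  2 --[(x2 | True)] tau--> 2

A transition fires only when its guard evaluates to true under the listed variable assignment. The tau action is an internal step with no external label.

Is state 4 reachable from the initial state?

Guard filter leaves 18 enabled edge(s).
L0 = {0}
L1 = {4,7}  cumulative {0,4,7}
L2 = {6}  cumulative {0,4,6,7}
L3 = {1,2}  cumulative {0,1,2,4,6,7}
L4 = {5}  cumulative {0,1,2,4,5,6,7}
R = {0,1,2,4,5,6,7}
Path to 4: tau

Answer: REACHABLE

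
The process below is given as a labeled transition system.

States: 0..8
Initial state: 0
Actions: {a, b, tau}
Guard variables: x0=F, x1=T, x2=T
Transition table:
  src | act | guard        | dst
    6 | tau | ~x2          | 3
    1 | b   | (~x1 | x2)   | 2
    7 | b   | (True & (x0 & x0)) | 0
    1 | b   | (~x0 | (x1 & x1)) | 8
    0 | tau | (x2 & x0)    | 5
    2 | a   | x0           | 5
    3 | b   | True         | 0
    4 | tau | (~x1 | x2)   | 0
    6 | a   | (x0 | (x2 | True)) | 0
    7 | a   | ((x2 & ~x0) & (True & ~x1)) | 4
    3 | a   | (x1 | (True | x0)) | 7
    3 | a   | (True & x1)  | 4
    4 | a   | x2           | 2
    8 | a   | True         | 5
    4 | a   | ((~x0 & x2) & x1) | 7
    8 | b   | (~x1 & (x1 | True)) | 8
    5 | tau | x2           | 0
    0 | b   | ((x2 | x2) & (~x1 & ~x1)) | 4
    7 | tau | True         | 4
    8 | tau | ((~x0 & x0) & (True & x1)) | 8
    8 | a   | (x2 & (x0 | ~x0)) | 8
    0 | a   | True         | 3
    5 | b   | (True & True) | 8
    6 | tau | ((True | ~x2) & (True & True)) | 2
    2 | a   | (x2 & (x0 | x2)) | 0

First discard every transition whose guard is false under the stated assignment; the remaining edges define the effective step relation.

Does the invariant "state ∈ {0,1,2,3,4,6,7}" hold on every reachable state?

Answer: INVARIANT HOLDS

Analysis:
Inv-set: {0,1,2,3,4,6,7}
Reachable = {0,2,3,4,7}
  0: ok
  2: ok
  3: ok
  4: ok
  7: ok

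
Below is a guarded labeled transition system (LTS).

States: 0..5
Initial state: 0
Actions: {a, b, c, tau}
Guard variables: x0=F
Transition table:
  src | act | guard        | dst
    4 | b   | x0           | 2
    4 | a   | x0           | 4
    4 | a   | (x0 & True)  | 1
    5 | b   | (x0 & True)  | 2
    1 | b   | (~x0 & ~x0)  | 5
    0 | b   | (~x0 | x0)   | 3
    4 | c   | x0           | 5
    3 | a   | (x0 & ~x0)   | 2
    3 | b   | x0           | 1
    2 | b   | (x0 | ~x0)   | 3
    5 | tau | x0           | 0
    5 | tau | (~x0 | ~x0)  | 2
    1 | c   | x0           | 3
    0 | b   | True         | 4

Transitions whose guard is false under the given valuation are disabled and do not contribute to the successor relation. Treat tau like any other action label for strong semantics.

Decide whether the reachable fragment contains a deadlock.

Answer: DEADLOCK at state 3

Analysis:
Reachable = {0,3,4}
  0: b→3  b→4  [deg 2]
  3: ∅  [deadlock]
  4: ∅  [deadlock]
Path to 3: b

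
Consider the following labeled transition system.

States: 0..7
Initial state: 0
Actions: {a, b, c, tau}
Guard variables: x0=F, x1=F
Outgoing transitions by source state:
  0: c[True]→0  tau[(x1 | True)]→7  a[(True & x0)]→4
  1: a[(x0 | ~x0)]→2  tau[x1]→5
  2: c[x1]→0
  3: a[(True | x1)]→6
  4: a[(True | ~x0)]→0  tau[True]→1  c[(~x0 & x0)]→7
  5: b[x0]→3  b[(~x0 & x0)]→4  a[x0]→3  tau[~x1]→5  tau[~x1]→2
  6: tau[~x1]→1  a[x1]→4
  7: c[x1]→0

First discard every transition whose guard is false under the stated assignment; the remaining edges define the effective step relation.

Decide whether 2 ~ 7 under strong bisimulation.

Answer: BISIMILAR

Analysis:
Bisimulation quotient by refinement:
  round 0: {{0,1,2,3,4,5,6,7}}
  round 1: {{0},{1,3},{2,7},{4},{5,6}}
  round 2: {{0},{1},{2,7},{3},{4},{5},{6}}
Fixed point at round 3; 7 class(es).
class of 2: {2,7}; class of 7: {2,7}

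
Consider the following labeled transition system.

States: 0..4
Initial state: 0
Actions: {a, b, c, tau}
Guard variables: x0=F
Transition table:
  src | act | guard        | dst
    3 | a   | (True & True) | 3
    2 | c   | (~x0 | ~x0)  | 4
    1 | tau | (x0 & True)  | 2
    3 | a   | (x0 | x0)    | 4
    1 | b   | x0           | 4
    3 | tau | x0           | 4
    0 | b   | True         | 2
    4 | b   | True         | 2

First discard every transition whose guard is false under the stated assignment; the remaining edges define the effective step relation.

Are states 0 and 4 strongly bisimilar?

Answer: BISIMILAR

Working:
Compute ~ classes (split until stable):
  π0 = {{0,1,2,3,4}}
  π1 = {{0,4},{1},{2},{3}}
Fixed point at round 2; 4 class(es).
0∈{0,4}, 4∈{0,4}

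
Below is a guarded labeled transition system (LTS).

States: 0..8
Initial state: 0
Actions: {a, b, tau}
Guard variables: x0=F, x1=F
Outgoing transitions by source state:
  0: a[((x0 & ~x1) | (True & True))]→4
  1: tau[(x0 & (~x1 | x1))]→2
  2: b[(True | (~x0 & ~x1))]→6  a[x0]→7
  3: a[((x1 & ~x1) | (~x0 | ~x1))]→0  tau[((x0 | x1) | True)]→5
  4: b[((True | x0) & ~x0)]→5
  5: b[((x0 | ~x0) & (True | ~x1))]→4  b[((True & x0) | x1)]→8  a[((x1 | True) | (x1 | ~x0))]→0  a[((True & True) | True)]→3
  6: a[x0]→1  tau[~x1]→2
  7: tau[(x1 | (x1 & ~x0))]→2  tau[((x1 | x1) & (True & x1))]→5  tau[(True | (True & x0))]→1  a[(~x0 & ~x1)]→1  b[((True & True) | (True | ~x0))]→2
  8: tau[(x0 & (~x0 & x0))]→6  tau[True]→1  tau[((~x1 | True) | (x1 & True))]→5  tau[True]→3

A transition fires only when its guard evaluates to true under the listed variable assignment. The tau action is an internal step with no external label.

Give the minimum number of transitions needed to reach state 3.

Answer: 3

Working:
BFS to 3:
  Layer 0: {0}
  Layer 1: {4}
  Layer 2: {5}
  Layer 3: {3}
3 enters at depth 3; path a·b·a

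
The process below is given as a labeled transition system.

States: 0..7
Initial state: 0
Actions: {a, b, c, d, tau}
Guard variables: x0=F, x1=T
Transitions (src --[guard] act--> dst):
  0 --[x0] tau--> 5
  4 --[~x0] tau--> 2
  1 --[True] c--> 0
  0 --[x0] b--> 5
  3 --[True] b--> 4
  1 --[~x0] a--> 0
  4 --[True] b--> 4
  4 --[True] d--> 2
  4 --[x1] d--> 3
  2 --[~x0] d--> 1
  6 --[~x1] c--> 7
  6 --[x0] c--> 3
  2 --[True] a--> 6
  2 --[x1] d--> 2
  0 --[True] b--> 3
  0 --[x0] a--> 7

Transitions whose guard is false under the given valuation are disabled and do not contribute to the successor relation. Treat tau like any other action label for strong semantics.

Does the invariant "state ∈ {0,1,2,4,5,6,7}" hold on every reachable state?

Answer: INVARIANT VIOLATED at state 3

Trace:
Safe = {0,1,2,4,5,6,7}
Reachable = {0,1,2,3,4,6}
  0: safe
  1: safe
  2: safe
  3: ✗ unsafe
  4: safe
  6: safe
counterexample path to 3: b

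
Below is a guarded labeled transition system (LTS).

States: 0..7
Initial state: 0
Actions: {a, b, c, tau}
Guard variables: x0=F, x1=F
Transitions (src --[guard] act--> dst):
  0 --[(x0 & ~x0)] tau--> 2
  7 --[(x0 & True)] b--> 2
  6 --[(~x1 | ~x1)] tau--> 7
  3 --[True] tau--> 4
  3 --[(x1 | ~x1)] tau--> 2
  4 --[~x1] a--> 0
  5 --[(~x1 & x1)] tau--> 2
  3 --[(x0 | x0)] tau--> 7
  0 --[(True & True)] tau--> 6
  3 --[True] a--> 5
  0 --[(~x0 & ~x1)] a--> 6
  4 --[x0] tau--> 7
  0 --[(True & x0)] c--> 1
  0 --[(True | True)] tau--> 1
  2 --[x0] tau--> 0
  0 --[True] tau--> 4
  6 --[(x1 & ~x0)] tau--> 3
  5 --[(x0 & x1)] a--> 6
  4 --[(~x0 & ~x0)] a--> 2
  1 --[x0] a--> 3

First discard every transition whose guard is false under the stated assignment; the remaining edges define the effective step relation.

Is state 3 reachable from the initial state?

Guard filter leaves 10 enabled edge(s).
Layer 0: {0}
Layer 1: {1,4,6}  cumulative {0,1,4,6}
Layer 2: {2,7}  cumulative {0,1,2,4,6,7}
Reachable = {0,1,2,4,6,7}

Answer: UNREACHABLE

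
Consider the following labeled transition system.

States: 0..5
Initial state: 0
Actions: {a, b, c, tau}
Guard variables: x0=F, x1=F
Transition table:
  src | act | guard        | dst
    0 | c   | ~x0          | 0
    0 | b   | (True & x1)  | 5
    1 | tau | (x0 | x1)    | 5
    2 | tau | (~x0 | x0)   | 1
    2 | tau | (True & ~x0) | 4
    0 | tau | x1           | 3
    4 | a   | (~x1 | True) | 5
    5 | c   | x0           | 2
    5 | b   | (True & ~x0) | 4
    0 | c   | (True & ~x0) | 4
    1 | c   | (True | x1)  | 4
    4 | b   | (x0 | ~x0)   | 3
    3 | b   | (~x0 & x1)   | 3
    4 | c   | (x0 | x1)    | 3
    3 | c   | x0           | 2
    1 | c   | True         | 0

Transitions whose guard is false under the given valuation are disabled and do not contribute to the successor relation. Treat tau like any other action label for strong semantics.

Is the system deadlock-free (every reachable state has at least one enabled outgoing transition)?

Reachable = {0,3,4,5}
  0: c→0  c→4  [2 exit(s)]
  3: ∅  [STUCK]
  4: a→5  b→3  [2 exit(s)]
  5: b→4  [1 exit(s)]
trace reaching 3: c·b

Answer: DEADLOCK at state 3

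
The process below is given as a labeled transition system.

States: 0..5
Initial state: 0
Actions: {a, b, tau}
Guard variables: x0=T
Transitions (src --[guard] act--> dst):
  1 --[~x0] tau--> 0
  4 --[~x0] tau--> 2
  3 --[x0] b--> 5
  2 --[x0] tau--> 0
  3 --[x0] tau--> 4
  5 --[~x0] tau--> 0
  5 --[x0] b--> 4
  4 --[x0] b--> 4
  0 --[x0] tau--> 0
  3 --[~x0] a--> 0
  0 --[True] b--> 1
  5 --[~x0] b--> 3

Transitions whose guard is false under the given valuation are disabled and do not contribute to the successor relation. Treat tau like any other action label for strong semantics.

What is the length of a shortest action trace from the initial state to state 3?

Layered search for 3:
  depth 0: {0}
  depth 1: {1}
3 never appears.

Answer: UNREACHABLE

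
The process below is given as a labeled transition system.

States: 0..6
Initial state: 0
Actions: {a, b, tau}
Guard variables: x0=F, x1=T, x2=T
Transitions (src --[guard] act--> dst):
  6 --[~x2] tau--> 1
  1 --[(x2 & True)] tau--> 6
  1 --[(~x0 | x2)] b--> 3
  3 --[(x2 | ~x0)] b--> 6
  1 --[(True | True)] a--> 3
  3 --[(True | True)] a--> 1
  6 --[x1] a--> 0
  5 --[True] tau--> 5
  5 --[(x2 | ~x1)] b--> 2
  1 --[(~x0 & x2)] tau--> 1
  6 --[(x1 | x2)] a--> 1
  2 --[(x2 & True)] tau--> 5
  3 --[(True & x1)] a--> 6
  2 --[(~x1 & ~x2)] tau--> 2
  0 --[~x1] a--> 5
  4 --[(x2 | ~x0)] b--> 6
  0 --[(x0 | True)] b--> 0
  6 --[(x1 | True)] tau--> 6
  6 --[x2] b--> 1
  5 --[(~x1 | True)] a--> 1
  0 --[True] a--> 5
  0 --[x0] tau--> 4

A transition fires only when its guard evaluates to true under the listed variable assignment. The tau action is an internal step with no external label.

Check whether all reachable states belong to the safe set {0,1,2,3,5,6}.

Safe = {0,1,2,3,5,6}
Reach set: {0,1,2,3,5,6}
  0: safe
  1: safe
  2: safe
  3: safe
  5: safe
  6: safe

Answer: INVARIANT HOLDS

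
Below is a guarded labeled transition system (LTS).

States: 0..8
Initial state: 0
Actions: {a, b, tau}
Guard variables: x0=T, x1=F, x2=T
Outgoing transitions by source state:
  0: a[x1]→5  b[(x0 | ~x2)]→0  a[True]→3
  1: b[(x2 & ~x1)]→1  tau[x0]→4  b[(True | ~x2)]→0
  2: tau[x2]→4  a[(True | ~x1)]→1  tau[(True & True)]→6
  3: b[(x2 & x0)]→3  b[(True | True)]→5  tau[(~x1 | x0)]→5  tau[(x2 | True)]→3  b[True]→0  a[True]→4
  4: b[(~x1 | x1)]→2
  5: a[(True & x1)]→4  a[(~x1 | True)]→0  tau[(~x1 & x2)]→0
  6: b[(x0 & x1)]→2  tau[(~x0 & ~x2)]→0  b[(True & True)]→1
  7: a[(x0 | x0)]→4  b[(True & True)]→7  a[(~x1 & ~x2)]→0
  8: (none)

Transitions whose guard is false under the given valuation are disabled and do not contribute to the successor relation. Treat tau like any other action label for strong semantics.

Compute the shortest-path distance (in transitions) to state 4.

Answer: 2

Analysis:
Layered search for 4:
  L0 = {0}
  L1 = {3}
  L2 = {4,5}
depth(4)=2, e.g. a·a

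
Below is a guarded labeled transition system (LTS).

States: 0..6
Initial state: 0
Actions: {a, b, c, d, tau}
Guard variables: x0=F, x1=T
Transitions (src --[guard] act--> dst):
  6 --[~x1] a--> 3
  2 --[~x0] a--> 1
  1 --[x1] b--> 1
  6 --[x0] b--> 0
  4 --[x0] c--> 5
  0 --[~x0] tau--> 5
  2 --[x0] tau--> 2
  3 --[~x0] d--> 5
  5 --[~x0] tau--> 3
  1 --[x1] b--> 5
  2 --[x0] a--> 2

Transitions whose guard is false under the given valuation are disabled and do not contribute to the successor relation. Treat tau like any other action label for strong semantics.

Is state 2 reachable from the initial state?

Answer: UNREACHABLE

Trace:
6 transition(s) survive guard evaluation.
L0 = {0}
L1 = {5}  now seen {0,5}
L2 = {3}  now seen {0,3,5}
Reach set: {0,3,5}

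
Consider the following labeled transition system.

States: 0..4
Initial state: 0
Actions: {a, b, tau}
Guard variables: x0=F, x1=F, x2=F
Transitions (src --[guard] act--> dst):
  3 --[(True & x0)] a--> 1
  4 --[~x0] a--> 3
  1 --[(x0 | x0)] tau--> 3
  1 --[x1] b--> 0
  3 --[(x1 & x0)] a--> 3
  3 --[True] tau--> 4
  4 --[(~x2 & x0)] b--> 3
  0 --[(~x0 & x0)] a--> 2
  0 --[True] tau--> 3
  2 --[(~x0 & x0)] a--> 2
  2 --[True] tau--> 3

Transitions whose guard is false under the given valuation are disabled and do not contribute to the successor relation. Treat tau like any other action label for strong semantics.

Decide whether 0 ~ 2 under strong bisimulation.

Answer: BISIMILAR

Trace:
Refine partition for ~:
  P[0] = {{0,1,2,3,4}}
  P[1] = {{0,2,3},{1},{4}}
  P[2] = {{0,2},{1},{3},{4}}
stable after 3 split(s): 4 block(s)
[0]={0,2}  [2]={0,2}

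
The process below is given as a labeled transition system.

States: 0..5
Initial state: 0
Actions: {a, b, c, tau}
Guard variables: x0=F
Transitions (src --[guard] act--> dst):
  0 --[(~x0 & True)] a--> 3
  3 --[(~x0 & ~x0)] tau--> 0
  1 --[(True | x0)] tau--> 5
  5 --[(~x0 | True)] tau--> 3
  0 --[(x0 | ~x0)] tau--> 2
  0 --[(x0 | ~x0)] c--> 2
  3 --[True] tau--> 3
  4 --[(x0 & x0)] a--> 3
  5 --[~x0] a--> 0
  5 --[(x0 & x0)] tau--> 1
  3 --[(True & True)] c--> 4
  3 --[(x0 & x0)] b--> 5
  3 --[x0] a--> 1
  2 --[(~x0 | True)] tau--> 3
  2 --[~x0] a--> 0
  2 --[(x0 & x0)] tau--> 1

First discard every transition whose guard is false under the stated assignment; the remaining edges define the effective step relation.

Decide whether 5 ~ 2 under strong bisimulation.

Answer: BISIMILAR

Analysis:
Compute ~ classes (split until stable):
  P[0] = {{0,1,2,3,4,5}}
  P[1] = {{0},{1},{2,5},{3},{4}}
stable after 2 split(s): 5 block(s)
class of 5: {2,5}; class of 2: {2,5}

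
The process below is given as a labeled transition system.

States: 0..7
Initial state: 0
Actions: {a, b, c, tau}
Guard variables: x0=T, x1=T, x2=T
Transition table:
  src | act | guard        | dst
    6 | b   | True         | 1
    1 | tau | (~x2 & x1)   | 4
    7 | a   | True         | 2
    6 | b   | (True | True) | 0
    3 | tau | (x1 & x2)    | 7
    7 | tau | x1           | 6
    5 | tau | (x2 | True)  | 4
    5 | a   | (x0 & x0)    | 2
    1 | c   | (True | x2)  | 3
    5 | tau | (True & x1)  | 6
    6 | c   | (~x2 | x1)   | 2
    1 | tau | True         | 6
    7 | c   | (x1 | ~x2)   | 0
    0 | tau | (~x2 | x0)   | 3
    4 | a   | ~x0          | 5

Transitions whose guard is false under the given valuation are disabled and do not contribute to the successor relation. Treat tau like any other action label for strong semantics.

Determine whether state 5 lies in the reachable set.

Guard filter leaves 13 enabled edge(s).
depth 0: {0}
depth 1: {3}  now seen {0,3}
depth 2: {7}  now seen {0,3,7}
depth 3: {2,6}  now seen {0,2,3,6,7}
depth 4: {1}  now seen {0,1,2,3,6,7}
Reachable = {0,1,2,3,6,7}

Answer: UNREACHABLE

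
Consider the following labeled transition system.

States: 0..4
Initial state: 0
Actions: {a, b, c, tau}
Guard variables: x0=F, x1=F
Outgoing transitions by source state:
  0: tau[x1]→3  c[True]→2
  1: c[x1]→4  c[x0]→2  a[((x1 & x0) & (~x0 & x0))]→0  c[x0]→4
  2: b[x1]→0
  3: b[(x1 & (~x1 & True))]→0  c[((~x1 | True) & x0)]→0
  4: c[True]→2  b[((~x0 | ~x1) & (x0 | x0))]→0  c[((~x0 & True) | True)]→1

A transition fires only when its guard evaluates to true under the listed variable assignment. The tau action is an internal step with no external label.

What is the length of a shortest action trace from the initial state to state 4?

Breadth-first toward 4:
  L0 = {0}
  L1 = {2}
4 never appears.

Answer: UNREACHABLE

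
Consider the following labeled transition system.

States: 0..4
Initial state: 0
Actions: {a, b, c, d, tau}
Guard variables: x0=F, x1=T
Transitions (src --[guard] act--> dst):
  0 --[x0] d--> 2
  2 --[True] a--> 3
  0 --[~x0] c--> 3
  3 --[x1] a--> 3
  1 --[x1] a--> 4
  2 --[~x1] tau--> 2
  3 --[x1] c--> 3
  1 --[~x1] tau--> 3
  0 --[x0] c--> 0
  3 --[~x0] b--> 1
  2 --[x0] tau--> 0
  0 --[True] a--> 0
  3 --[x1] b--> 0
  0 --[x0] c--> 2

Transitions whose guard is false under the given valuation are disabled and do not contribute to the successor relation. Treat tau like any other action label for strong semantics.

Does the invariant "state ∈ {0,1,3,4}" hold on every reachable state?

Answer: INVARIANT HOLDS

Analysis:
Safe = {0,1,3,4}
Reachable = {0,1,3,4}
  0: ok
  1: ok
  3: ok
  4: ok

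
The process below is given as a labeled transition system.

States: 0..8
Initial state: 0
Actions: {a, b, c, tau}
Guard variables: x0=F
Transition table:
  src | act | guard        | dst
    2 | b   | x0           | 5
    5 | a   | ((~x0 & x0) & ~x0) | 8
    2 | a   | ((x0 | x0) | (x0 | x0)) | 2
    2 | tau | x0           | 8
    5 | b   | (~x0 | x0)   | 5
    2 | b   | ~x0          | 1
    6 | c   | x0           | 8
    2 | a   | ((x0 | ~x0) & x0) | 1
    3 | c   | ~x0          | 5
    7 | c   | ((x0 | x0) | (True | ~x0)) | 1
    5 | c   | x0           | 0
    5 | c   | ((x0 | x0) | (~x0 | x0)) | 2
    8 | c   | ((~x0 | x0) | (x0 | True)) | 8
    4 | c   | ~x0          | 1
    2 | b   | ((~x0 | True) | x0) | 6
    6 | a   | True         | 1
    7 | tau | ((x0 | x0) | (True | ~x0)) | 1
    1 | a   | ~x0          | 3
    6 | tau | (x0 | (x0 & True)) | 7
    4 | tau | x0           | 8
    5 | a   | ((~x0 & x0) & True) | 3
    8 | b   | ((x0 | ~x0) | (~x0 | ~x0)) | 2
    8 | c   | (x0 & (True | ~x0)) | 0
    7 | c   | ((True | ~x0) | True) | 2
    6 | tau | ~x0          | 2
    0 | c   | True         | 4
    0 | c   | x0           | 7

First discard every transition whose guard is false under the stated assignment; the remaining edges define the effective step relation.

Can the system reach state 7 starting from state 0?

Guard filter leaves 15 enabled edge(s).
depth 0: {0}
depth 1: {4}  now seen {0,4}
depth 2: {1}  now seen {0,1,4}
depth 3: {3}  now seen {0,1,3,4}
depth 4: {5}  now seen {0,1,3,4,5}
depth 5: {2}  now seen {0,1,2,3,4,5}
depth 6: {6}  now seen {0,1,2,3,4,5,6}
R = {0,1,2,3,4,5,6}

Answer: UNREACHABLE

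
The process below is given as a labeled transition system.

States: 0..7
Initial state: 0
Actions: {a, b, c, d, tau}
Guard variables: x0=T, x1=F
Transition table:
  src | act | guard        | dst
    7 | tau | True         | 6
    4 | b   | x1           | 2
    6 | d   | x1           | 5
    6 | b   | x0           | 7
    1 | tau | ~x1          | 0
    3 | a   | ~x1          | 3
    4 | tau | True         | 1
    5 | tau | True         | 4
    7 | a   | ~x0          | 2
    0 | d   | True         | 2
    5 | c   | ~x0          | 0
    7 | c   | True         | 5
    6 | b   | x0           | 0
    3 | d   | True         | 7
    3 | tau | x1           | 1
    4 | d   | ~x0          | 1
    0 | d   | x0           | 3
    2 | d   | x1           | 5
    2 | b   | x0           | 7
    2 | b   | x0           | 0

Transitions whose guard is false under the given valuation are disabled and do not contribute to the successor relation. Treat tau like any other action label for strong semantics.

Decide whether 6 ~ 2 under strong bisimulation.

Compute ~ classes (split until stable):
  P[0] = {{0,1,2,3,4,5,6,7}}
  P[1] = {{0},{1,4,5},{2,6},{3},{7}}
  P[2] = {{0},{1},{2,6},{3},{4,5},{7}}
  P[3] = {{0},{1},{2,6},{3},{4},{5},{7}}
stable after 4 split(s): 7 block(s)
class of 6: {2,6}; class of 2: {2,6}

Answer: BISIMILAR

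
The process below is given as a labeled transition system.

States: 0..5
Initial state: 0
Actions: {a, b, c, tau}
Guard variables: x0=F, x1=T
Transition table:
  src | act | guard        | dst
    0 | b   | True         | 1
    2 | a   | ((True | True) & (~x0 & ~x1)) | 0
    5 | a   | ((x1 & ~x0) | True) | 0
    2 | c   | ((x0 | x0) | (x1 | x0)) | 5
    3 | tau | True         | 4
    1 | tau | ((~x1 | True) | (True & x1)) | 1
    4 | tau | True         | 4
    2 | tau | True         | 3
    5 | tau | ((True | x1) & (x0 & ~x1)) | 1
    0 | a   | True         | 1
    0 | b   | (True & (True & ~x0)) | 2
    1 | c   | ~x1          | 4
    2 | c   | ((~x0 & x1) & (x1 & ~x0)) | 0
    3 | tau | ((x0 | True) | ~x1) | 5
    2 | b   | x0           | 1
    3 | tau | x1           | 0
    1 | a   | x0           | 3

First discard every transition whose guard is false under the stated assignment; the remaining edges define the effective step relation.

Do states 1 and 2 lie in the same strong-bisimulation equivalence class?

Answer: NOT BISIMILAR

Trace:
Refine partition for ~:
  P[0] = {{0,1,2,3,4,5}}
  P[1] = {{0},{1,3,4},{2},{5}}
  P[2] = {{0},{1,4},{2},{3},{5}}
stable after 3 split(s): 5 block(s)
[1]={1,4}  [2]={2}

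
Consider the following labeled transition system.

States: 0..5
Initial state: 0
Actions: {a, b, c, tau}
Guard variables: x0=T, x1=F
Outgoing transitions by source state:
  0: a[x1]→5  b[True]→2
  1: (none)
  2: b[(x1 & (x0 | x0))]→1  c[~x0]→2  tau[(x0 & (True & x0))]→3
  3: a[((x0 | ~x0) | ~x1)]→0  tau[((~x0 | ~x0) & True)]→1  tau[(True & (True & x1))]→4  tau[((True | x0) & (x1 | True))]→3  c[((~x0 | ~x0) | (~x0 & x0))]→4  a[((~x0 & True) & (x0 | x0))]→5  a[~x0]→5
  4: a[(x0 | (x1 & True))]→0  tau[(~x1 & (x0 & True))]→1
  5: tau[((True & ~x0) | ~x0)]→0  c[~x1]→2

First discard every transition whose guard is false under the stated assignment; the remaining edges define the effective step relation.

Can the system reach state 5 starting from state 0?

Answer: UNREACHABLE

Working:
After dropping false guards: 7 live edges.
L0 = {0}
L1 = {2}  total {0,2}
L2 = {3}  total {0,2,3}
Reachable = {0,2,3}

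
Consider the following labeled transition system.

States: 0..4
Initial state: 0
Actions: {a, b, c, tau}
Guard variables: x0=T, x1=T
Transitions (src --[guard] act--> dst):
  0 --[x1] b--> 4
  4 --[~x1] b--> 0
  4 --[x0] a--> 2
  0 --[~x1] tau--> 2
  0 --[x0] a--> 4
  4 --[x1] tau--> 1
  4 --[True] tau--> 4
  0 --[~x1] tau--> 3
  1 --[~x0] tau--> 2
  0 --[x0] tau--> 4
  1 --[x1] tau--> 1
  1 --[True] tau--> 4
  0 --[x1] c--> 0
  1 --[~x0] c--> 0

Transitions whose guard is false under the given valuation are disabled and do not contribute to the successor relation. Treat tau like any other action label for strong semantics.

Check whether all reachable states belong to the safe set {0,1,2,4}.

Answer: INVARIANT HOLDS

Trace:
Safe = {0,1,2,4}
R = {0,1,2,4}
  0: ok
  1: ok
  2: ok
  4: ok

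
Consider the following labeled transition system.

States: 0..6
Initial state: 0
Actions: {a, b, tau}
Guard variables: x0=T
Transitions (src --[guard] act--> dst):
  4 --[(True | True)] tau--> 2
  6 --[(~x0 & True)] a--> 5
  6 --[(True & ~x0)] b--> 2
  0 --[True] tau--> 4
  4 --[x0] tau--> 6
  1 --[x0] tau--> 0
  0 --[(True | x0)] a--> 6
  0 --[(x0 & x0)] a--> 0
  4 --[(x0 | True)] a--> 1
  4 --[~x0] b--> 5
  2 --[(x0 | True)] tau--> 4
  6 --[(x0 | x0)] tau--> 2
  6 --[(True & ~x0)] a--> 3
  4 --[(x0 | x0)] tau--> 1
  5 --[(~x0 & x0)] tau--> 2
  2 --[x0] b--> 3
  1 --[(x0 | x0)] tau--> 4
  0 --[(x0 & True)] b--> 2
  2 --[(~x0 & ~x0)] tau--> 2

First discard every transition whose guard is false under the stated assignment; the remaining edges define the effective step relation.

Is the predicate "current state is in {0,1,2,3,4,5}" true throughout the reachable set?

Answer: INVARIANT VIOLATED at state 6

Trace:
Inv-set: {0,1,2,3,4,5}
Reach set: {0,1,2,3,4,6}
  0: ok
  1: ok
  2: ok
  3: ok
  4: ok
  6: VIOLATES
witness against invariant: a → 6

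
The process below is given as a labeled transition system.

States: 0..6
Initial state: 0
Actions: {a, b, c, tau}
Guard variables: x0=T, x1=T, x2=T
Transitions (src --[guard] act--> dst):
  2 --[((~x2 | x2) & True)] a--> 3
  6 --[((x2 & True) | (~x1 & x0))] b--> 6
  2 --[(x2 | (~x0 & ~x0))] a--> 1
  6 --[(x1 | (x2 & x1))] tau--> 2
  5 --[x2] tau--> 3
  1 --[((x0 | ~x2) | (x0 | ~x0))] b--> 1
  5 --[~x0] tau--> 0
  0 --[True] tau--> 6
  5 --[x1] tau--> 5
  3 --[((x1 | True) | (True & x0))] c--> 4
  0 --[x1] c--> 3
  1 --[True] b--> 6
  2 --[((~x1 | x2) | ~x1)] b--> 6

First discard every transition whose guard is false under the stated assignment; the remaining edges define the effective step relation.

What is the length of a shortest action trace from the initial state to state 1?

Answer: 3

Analysis:
Breadth-first toward 1:
  Layer 0: {0}
  Layer 1: {3,6}
  Layer 2: {2,4}
  Layer 3: {1}
first hit 1 at d=3 via tau·tau·a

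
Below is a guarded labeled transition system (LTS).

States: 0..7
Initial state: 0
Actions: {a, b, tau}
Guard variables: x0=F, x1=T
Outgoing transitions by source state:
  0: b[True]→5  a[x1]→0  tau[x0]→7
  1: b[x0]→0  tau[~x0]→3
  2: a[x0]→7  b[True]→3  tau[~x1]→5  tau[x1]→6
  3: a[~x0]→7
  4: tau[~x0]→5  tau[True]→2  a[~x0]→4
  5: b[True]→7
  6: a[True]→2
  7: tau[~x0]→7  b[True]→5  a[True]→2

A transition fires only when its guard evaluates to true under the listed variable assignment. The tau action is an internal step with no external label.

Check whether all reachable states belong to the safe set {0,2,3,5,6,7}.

Answer: INVARIANT HOLDS

Analysis:
Inv-set: {0,2,3,5,6,7}
R = {0,2,3,5,6,7}
  0: ok
  2: ok
  3: ok
  5: ok
  6: ok
  7: ok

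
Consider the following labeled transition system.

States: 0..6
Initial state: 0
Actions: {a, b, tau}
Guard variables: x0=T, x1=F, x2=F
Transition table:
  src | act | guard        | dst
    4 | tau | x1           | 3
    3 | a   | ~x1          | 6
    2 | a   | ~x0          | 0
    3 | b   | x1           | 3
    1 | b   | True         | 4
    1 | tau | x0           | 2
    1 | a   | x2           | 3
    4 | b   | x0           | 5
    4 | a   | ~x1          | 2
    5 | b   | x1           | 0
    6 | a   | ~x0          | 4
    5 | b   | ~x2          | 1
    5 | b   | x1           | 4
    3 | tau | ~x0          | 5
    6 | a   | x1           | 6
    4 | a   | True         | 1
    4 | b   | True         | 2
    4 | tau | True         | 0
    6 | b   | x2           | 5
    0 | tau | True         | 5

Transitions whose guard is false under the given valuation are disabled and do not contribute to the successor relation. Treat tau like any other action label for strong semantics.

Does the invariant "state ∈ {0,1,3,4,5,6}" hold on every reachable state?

Inv-set: {0,1,3,4,5,6}
R = {0,1,2,4,5}
  0: ✓
  1: ✓
  2: VIOLATES
  4: ✓
  5: ✓
counterexample path to 2: tau·b·tau

Answer: INVARIANT VIOLATED at state 2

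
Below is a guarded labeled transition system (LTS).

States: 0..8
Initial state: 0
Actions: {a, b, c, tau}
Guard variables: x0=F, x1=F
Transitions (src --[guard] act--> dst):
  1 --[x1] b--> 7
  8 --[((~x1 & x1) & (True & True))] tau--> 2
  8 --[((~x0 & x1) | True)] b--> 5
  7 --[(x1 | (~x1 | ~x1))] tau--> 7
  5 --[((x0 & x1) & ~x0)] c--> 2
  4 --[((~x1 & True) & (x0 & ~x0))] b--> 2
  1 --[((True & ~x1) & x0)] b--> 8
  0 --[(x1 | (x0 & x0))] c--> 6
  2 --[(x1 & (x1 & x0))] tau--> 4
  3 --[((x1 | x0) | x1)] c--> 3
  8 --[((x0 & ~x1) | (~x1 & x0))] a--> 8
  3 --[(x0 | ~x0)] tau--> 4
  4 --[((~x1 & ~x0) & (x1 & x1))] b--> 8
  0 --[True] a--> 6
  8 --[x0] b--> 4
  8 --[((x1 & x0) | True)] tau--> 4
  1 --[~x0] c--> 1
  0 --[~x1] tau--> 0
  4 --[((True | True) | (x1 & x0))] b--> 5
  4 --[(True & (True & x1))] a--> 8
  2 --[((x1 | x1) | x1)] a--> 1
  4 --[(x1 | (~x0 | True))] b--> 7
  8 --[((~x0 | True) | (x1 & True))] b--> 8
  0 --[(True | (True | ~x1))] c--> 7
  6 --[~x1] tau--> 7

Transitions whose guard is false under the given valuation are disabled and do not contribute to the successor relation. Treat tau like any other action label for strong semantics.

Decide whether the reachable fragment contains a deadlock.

Answer: DEADLOCK-FREE

Working:
Reach set: {0,6,7}
  0: a→6  c→7  tau→0  [deg 3]
  6: tau→7  [deg 1]
  7: tau→7  [deg 1]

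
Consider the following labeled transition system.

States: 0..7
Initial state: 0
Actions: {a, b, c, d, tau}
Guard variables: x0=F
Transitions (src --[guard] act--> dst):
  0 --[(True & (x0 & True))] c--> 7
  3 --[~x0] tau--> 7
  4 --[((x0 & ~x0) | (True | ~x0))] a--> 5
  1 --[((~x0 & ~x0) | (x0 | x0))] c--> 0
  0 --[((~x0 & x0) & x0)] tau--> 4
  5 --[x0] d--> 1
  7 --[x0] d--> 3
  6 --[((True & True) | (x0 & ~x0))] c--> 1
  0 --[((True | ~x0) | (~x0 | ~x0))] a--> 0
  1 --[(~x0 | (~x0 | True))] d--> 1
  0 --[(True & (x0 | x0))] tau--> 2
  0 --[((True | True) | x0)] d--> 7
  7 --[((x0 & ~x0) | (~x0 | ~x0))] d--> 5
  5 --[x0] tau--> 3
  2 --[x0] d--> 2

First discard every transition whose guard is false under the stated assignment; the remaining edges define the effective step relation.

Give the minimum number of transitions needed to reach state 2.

Answer: UNREACHABLE

Analysis:
Layered search for 2:
  L0 = {0}
  L1 = {7}
  L2 = {5}
2 never appears.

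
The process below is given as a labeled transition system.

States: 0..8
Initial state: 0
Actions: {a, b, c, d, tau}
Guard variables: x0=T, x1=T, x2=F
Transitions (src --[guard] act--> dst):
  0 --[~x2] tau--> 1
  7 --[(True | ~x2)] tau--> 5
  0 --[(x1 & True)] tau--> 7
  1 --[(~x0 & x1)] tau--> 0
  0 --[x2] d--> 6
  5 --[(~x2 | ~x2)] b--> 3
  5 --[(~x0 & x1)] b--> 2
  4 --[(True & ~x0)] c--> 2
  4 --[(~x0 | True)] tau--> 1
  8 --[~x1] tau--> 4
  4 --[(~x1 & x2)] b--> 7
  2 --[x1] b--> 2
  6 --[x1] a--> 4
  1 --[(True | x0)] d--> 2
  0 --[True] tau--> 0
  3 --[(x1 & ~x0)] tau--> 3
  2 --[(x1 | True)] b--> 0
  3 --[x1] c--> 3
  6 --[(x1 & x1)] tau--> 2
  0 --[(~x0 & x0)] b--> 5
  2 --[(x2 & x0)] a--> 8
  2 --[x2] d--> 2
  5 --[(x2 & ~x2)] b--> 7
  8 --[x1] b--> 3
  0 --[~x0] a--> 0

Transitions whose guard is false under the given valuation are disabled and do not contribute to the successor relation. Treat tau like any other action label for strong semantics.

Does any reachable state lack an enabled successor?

Answer: DEADLOCK-FREE

Trace:
Reachable = {0,1,2,3,5,7}
  0: tau→0  tau→1  tau→7  [3 out]
  1: d→2  [1 out]
  2: b→0  b→2  [2 out]
  3: c→3  [1 out]
  5: b→3  [1 out]
  7: tau→5  [1 out]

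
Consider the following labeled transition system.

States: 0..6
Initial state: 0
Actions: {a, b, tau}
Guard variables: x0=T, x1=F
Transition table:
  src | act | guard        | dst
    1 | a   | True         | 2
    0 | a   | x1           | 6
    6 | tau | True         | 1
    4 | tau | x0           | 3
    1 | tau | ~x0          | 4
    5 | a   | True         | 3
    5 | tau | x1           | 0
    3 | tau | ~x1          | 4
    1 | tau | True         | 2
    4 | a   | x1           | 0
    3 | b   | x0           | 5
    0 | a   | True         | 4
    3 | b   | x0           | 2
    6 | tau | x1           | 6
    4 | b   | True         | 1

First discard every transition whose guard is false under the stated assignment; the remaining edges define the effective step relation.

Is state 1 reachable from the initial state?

Answer: REACHABLE

Working:
After dropping false guards: 10 live edges.
depth 0: {0}
depth 1: {4}  cumulative {0,4}
depth 2: {1,3}  cumulative {0,1,3,4}
depth 3: {2,5}  cumulative {0,1,2,3,4,5}
R = {0,1,2,3,4,5}
trace reaching 1: a·b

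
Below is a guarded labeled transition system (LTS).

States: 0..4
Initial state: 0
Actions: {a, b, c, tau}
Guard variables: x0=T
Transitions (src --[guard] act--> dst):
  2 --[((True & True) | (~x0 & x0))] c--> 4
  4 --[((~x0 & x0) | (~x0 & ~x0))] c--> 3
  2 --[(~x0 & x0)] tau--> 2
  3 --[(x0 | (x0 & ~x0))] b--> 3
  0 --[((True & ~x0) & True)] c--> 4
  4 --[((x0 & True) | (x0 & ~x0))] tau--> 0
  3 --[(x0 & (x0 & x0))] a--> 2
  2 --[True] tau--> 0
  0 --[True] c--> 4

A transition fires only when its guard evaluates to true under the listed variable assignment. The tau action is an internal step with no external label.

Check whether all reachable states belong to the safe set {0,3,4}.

Answer: INVARIANT HOLDS

Trace:
Safe = {0,3,4}
Reach set: {0,4}
  0: ok
  4: ok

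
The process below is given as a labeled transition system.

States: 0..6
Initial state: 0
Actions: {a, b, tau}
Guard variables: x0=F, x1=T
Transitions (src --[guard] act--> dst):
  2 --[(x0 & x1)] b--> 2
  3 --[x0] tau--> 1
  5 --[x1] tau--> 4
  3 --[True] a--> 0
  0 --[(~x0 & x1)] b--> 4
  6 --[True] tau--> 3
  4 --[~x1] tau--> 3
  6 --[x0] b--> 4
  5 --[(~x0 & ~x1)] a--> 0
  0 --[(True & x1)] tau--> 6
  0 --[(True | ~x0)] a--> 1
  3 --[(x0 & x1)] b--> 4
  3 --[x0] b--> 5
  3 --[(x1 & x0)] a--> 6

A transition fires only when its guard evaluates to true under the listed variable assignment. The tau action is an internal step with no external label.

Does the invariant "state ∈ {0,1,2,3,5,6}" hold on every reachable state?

Answer: INVARIANT VIOLATED at state 4

Analysis:
Allowed set {0,1,2,3,5,6}
Reachable = {0,1,3,4,6}
  0: ✓
  1: ✓
  3: ✓
  4: VIOLATES
  6: ✓
reach 4 via b — violates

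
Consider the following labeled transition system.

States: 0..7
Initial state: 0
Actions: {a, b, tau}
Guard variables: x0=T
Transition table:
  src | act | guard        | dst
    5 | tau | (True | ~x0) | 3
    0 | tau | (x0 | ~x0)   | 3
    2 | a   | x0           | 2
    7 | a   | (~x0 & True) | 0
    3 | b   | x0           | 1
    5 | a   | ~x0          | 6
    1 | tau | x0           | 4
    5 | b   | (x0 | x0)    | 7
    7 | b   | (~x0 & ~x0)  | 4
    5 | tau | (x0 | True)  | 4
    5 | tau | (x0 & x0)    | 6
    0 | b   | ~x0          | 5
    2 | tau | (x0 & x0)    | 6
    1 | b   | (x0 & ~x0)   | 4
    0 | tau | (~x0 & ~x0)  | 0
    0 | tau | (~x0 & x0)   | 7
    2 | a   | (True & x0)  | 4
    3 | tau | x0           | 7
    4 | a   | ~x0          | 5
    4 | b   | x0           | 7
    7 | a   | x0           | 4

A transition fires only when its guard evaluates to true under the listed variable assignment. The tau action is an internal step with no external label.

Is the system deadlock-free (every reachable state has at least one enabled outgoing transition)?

R = {0,1,3,4,7}
  0: tau→3  [1 exit(s)]
  1: tau→4  [1 exit(s)]
  3: b→1  tau→7  [2 exit(s)]
  4: b→7  [1 exit(s)]
  7: a→4  [1 exit(s)]

Answer: DEADLOCK-FREE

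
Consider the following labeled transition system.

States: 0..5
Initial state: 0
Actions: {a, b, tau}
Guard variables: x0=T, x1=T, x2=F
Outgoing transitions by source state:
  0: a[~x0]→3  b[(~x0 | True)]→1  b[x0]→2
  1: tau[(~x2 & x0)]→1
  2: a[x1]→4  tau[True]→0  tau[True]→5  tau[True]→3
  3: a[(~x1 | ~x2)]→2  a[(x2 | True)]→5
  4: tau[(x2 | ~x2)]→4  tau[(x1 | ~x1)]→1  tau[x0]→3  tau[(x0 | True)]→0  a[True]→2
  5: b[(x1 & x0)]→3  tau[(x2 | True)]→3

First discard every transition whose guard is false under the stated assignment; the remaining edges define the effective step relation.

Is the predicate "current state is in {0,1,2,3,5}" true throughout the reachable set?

Allowed set {0,1,2,3,5}
Reach set: {0,1,2,3,4,5}
  0: ok
  1: ok
  2: ok
  3: ok
  4: ✗ unsafe
  5: ok
witness against invariant: b·a → 4

Answer: INVARIANT VIOLATED at state 4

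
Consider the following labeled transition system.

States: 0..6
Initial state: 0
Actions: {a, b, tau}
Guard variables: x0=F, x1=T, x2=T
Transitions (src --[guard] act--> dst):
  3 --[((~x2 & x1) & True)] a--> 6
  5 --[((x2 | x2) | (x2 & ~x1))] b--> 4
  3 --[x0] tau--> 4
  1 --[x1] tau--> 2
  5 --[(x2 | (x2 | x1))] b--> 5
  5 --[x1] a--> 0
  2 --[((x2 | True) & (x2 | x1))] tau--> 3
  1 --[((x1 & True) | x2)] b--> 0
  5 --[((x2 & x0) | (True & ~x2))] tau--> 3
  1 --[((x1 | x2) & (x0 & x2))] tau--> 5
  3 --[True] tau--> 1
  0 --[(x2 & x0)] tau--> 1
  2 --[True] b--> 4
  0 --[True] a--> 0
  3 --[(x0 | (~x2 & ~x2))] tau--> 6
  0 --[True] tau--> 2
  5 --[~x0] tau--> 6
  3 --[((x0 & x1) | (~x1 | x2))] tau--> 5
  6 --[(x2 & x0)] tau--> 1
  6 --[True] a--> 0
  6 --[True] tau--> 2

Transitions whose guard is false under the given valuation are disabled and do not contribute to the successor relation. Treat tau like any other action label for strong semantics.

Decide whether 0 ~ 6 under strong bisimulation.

Answer: BISIMILAR

Analysis:
Compute ~ classes (split until stable):
  P[0] = {{0,1,2,3,4,5,6}}
  P[1] = {{0,6},{1,2},{3},{4},{5}}
  P[2] = {{0,6},{1},{2},{3},{4},{5}}
stable after 3 split(s): 6 block(s)
0∈{0,6}, 6∈{0,6}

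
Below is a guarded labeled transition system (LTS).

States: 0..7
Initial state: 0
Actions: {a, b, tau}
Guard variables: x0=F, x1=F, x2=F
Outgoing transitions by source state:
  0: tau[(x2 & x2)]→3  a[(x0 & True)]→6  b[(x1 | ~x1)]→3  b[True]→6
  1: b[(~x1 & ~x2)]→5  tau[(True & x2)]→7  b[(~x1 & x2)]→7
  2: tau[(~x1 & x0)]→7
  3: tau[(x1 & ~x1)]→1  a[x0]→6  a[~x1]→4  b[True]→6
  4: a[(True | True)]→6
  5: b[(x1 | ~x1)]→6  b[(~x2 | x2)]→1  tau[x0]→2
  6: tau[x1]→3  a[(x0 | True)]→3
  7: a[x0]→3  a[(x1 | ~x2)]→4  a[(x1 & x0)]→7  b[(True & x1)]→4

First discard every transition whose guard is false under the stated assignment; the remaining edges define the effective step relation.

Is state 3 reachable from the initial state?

Answer: REACHABLE

Working:
Guard filter leaves 10 enabled edge(s).
Layer 0: {0}
Layer 1: {3,6}  cumulative {0,3,6}
Layer 2: {4}  cumulative {0,3,4,6}
R = {0,3,4,6}
Path to 3: b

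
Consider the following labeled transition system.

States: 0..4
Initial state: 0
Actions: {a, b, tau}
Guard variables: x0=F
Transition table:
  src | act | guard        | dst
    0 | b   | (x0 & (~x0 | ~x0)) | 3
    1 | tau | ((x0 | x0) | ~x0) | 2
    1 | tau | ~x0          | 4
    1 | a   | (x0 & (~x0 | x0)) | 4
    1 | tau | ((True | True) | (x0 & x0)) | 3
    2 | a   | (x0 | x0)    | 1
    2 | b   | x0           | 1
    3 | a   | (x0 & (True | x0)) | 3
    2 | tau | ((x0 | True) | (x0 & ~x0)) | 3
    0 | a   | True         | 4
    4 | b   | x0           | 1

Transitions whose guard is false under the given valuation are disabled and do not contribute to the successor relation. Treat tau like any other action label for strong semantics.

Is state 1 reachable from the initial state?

Answer: UNREACHABLE

Working:
Guard filter leaves 5 enabled edge(s).
L0 = {0}
L1 = {4}  cumulative {0,4}
Reach set: {0,4}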